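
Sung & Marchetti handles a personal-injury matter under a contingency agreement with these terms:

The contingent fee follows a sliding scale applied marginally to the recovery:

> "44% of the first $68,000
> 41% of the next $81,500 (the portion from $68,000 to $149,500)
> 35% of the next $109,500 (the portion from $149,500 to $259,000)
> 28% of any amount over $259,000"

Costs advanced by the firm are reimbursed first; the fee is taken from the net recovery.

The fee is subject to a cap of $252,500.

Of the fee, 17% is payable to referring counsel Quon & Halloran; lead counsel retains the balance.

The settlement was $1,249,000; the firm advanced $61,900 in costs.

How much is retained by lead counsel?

Fee base (net of costs): $1,249,000 − $61,900 = $1,187,100
First $68,000 at 44% = $29,920.00
Next $81,500 at 41% = $33,415.00
Next $109,500 at 35% = $38,325.00
Remaining $928,100 at 28% = $259,868.00
Fee: $29,920.00 + $33,415.00 + $38,325.00 + $259,868.00 = $361,528.00
$361,528.00 exceeds the $252,500 cap, so the fee is capped at $252,500.00.
Referral share: 17% of $252,500.00 = $42,925.00; lead counsel retains $252,500.00 − $42,925.00 = $209,575.00.

$209,575.00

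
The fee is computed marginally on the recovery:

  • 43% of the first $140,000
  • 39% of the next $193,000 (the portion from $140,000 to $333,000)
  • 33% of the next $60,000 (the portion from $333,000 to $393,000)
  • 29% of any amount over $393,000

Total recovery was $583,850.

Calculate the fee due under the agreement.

$210,616.50

First $140,000 at 43% = $60,200.00
Next $193,000 at 39% = $75,270.00
Next $60,000 at 33% = $19,800.00
Remaining $190,850 at 29% = $55,346.50
Fee: $60,200.00 + $75,270.00 + $19,800.00 + $55,346.50 = $210,616.50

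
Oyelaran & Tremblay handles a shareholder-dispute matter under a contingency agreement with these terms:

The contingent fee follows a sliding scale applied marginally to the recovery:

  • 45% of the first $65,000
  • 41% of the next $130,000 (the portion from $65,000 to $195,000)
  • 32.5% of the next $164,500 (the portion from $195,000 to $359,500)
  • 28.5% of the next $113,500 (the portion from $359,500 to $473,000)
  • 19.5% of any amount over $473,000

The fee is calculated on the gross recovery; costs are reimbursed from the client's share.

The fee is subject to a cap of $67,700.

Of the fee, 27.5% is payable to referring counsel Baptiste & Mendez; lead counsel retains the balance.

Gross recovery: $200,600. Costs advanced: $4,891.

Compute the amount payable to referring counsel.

Fee base is the gross recovery, $200,600; costs are reimbursed separately.
First $65,000 at 45% = $29,250.00
Next $130,000 at 41% = $53,300.00
Remaining $5,600 at 32.5% = $1,820.00
Fee: $29,250.00 + $53,300.00 + $1,820.00 = $84,370.00
$84,370.00 exceeds the $67,700 cap, so the fee is capped at $67,700.00.
Referral share: 27.5% of $67,700.00 = $18,617.50; lead counsel retains $67,700.00 − $18,617.50 = $49,082.50.

$18,617.50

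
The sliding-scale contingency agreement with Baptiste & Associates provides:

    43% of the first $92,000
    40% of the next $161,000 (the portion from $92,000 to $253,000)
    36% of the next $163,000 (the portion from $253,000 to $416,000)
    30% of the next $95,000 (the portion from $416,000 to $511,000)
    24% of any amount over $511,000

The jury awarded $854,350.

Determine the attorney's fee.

$273,544.00

First $92,000 at 43% = $39,560.00
Next $161,000 at 40% = $64,400.00
Next $163,000 at 36% = $58,680.00
Next $95,000 at 30% = $28,500.00
Remaining $343,350 at 24% = $82,404.00
Fee: $39,560.00 + $64,400.00 + $58,680.00 + $28,500.00 + $82,404.00 = $273,544.00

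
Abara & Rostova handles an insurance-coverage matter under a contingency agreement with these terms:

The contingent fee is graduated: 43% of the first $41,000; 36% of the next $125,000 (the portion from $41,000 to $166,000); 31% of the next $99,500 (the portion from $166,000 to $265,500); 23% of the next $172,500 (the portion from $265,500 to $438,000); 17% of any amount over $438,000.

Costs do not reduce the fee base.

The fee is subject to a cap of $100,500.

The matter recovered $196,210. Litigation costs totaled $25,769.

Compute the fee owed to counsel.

$71,995.10

Fee base is the gross recovery, $196,210; costs are reimbursed separately.
First $41,000 at 43% = $17,630.00
Next $125,000 at 36% = $45,000.00
Remaining $30,210 at 31% = $9,365.10
Fee: $17,630.00 + $45,000.00 + $9,365.10 = $71,995.10
$71,995.10 is under the $100,500 cap.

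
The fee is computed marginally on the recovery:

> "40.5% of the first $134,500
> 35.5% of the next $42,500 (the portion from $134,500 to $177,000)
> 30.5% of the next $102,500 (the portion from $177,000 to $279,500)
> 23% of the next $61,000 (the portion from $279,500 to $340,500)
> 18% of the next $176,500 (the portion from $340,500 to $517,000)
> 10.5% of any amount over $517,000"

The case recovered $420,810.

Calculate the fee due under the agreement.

First $134,500 at 40.5% = $54,472.50
Next $42,500 at 35.5% = $15,087.50
Next $102,500 at 30.5% = $31,262.50
Next $61,000 at 23% = $14,030.00
Remaining $80,310 at 18% = $14,455.80
Fee: $54,472.50 + $15,087.50 + $31,262.50 + $14,030.00 + $14,455.80 = $129,308.30

$129,308.30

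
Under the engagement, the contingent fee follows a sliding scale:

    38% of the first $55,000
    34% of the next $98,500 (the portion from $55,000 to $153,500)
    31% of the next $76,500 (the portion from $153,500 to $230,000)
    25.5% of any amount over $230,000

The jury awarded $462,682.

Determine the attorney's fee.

First $55,000 at 38% = $20,900.00
Next $98,500 at 34% = $33,490.00
Next $76,500 at 31% = $23,715.00
Remaining $232,682 at 25.5% = $59,333.91
Fee: $20,900.00 + $33,490.00 + $23,715.00 + $59,333.91 = $137,438.91

$137,438.91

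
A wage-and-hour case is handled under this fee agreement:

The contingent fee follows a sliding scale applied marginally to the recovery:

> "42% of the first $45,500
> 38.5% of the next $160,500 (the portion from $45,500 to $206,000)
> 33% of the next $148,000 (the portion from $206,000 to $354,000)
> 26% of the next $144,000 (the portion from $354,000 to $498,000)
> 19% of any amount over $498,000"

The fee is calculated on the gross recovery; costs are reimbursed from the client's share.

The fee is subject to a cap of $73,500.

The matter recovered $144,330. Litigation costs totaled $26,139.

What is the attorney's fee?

Fee base is the gross recovery, $144,330; costs are reimbursed separately.
First $45,500 at 42% = $19,110.00
Remaining $98,830 at 38.5% = $38,049.55
Fee: $19,110.00 + $38,049.55 = $57,159.55
$57,159.55 is under the $73,500 cap.

$57,159.55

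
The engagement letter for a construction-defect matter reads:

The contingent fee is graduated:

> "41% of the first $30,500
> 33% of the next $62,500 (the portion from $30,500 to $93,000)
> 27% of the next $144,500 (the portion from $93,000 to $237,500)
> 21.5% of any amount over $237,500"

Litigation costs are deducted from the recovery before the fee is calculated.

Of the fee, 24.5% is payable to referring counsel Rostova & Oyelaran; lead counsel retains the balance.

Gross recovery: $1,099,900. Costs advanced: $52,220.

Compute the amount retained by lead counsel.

Fee base (net of costs): $1,099,900 − $52,220 = $1,047,680
First $30,500 at 41% = $12,505.00
Next $62,500 at 33% = $20,625.00
Next $144,500 at 27% = $39,015.00
Remaining $810,180 at 21.5% = $174,188.70
Fee: $12,505.00 + $20,625.00 + $39,015.00 + $174,188.70 = $246,333.70
Referral share: 24.5% of $246,333.70 = $60,351.76; lead counsel retains $246,333.70 − $60,351.76 = $185,981.94.

$185,981.94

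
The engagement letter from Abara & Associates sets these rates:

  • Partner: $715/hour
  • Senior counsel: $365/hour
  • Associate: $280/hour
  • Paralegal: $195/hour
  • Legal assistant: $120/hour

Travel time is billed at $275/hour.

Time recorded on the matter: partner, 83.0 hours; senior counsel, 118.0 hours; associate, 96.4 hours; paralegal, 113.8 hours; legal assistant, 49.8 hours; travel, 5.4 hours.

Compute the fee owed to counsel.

$159,059.00

Partner: 83.0 × $715 = $59,345.00
Senior counsel: 118.0 × $365 = $43,070.00
Associate: 96.4 × $280 = $26,992.00
Paralegal: 113.8 × $195 = $22,191.00
Legal assistant: 49.8 × $120 = $5,976.00
Subtotal: $59,345.00 + $43,070.00 + $26,992.00 + $22,191.00 + $5,976.00 = $157,574.00
Travel: 5.4 × $275 = $1,485.00
Total: $157,574.00 + $1,485.00 = $159,059.00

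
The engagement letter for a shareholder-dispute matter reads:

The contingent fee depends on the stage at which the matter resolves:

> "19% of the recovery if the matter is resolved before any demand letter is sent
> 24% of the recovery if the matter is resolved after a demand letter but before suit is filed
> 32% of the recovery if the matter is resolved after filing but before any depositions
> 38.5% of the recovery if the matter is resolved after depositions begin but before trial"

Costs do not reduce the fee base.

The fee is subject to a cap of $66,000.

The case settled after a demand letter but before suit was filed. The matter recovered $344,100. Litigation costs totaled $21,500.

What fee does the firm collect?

Fee base is the gross recovery, $344,100; costs are reimbursed separately.
The matter settled after a demand letter but before suit was filed, so the 24% rate applies.
$344,100 × 24% = $82,584.00
$82,584.00 exceeds the $66,000 cap, so the fee is capped at $66,000.00.

$66,000.00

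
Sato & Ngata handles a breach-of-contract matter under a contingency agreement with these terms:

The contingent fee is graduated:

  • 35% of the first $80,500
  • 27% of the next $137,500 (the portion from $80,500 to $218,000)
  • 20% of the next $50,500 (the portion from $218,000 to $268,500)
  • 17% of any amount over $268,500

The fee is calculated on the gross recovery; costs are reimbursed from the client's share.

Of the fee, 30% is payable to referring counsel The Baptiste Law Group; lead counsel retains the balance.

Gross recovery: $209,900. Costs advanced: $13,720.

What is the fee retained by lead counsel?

$44,179.10

Fee base is the gross recovery, $209,900; costs are reimbursed separately.
First $80,500 at 35% = $28,175.00
Remaining $129,400 at 27% = $34,938.00
Fee: $28,175.00 + $34,938.00 = $63,113.00
Referral share: 30% of $63,113.00 = $18,933.90; lead counsel retains $63,113.00 − $18,933.90 = $44,179.10.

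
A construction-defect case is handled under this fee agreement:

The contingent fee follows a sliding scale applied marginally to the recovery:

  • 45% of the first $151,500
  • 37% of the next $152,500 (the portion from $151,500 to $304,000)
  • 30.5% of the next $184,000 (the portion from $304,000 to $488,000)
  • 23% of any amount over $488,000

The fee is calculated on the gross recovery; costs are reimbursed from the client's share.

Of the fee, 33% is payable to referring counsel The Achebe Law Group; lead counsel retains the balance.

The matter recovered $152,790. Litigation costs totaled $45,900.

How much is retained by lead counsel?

Fee base is the gross recovery, $152,790; costs are reimbursed separately.
First $151,500 at 45% = $68,175.00
Remaining $1,290 at 37% = $477.30
Fee: $68,175.00 + $477.30 = $68,652.30
Referral share: 33% of $68,652.30 = $22,655.26; lead counsel retains $68,652.30 − $22,655.26 = $45,997.04.

$45,997.04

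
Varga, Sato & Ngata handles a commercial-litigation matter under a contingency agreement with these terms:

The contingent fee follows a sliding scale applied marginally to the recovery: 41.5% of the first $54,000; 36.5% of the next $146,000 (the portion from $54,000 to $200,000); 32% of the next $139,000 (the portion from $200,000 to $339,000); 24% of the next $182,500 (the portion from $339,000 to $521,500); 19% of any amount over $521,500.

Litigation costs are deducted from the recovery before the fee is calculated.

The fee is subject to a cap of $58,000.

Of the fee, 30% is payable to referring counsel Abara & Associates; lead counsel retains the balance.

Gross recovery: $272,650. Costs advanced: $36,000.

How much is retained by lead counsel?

$40,600.00

Fee base (net of costs): $272,650 − $36,000 = $236,650
First $54,000 at 41.5% = $22,410.00
Next $146,000 at 36.5% = $53,290.00
Remaining $36,650 at 32% = $11,728.00
Fee: $22,410.00 + $53,290.00 + $11,728.00 = $87,428.00
$87,428.00 exceeds the $58,000 cap, so the fee is capped at $58,000.00.
Referral share: 30% of $58,000.00 = $17,400.00; lead counsel retains $58,000.00 − $17,400.00 = $40,600.00.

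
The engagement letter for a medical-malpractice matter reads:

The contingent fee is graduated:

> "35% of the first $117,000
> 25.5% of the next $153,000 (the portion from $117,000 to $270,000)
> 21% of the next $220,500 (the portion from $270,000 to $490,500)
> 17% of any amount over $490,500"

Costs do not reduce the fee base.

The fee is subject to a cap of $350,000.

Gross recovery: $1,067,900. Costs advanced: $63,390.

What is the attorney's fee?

$224,428.00

Fee base is the gross recovery, $1,067,900; costs are reimbursed separately.
First $117,000 at 35% = $40,950.00
Next $153,000 at 25.5% = $39,015.00
Next $220,500 at 21% = $46,305.00
Remaining $577,400 at 17% = $98,158.00
Fee: $40,950.00 + $39,015.00 + $46,305.00 + $98,158.00 = $224,428.00
$224,428.00 is under the $350,000 cap.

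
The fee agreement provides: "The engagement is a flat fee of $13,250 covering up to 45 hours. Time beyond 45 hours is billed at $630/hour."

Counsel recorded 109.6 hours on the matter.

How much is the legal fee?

Flat fee: $13,250.00
Excess hours: 109.6 − 45 = 64.6
Overrun: 64.6 × $630 = $40,698.00
Total: $13,250.00 + $40,698.00 = $53,948.00

$53,948.00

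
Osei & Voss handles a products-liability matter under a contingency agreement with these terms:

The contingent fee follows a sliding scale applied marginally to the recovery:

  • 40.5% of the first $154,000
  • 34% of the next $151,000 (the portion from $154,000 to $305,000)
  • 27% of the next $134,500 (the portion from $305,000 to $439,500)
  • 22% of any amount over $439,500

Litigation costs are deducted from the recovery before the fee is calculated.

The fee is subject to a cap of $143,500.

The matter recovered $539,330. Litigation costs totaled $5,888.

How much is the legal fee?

Fee base (net of costs): $539,330 − $5,888 = $533,442
First $154,000 at 40.5% = $62,370.00
Next $151,000 at 34% = $51,340.00
Next $134,500 at 27% = $36,315.00
Remaining $93,942 at 22% = $20,667.24
Fee: $62,370.00 + $51,340.00 + $36,315.00 + $20,667.24 = $170,692.24
$170,692.24 exceeds the $143,500 cap, so the fee is capped at $143,500.00.

$143,500.00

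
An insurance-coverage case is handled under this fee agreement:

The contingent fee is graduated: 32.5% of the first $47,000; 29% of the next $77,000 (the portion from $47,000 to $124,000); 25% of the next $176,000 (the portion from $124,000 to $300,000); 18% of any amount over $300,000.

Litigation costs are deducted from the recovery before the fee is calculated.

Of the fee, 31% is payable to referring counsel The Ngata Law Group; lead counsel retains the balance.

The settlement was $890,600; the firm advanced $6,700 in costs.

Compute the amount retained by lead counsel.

$128,827.83

Fee base (net of costs): $890,600 − $6,700 = $883,900
First $47,000 at 32.5% = $15,275.00
Next $77,000 at 29% = $22,330.00
Next $176,000 at 25% = $44,000.00
Remaining $583,900 at 18% = $105,102.00
Fee: $15,275.00 + $22,330.00 + $44,000.00 + $105,102.00 = $186,707.00
Referral share: 31% of $186,707.00 = $57,879.17; lead counsel retains $186,707.00 − $57,879.17 = $128,827.83.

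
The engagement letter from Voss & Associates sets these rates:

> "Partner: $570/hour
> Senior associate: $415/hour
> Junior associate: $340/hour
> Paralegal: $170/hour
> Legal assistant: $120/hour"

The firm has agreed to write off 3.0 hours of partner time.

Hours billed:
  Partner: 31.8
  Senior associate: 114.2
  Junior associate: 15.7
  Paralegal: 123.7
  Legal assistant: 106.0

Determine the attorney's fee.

Partner: 31.8 × $570 = $18,126.00
Senior associate: 114.2 × $415 = $47,393.00
Junior associate: 15.7 × $340 = $5,338.00
Paralegal: 123.7 × $170 = $21,029.00
Legal assistant: 106.0 × $120 = $12,720.00
Subtotal: $104,606.00
Write-off: 3.0 × $570 = $1,710.00
Total: $104,606.00 − $1,710.00 = $102,896.00

$102,896.00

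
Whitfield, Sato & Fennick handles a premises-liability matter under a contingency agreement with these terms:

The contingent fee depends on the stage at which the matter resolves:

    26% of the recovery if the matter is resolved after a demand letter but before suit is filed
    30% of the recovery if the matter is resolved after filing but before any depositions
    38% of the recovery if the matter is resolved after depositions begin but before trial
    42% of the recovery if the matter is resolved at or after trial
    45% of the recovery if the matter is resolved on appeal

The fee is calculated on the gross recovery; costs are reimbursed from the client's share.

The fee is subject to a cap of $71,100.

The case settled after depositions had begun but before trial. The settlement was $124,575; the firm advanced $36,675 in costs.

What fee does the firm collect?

$47,338.50

Fee base is the gross recovery, $124,575; costs are reimbursed separately.
The matter settled after depositions had begun but before trial, so the 38% rate applies.
$124,575 × 38% = $47,338.50
$47,338.50 is under the $71,100 cap.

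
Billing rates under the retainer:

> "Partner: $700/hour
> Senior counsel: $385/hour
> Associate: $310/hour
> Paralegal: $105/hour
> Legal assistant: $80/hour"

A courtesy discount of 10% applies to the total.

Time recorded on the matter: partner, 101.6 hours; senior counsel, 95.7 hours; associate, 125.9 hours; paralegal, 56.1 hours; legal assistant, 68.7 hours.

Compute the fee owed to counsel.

$142,542.00

Partner: 101.6 × $700 = $71,120.00
Senior counsel: 95.7 × $385 = $36,844.50
Associate: 125.9 × $310 = $39,029.00
Paralegal: 56.1 × $105 = $5,890.50
Legal assistant: 68.7 × $80 = $5,496.00
Subtotal: $158,380.00
Less 10% discount: −$15,838.00
Total: $158,380.00 − $15,838.00 = $142,542.00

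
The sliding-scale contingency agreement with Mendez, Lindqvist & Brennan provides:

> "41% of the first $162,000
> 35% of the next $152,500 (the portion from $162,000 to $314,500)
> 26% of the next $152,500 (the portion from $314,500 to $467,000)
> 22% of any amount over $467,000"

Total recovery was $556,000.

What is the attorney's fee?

$179,025.00

First $162,000 at 41% = $66,420.00
Next $152,500 at 35% = $53,375.00
Next $152,500 at 26% = $39,650.00
Remaining $89,000 at 22% = $19,580.00
Fee: $66,420.00 + $53,375.00 + $39,650.00 + $19,580.00 = $179,025.00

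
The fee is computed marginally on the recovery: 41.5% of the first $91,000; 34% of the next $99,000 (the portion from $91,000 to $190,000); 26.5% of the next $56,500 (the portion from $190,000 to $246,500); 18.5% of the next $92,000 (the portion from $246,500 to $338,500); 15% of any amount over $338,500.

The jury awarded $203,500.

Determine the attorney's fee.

$75,002.50

First $91,000 at 41.5% = $37,765.00
Next $99,000 at 34% = $33,660.00
Remaining $13,500 at 26.5% = $3,577.50
Fee: $37,765.00 + $33,660.00 + $3,577.50 = $75,002.50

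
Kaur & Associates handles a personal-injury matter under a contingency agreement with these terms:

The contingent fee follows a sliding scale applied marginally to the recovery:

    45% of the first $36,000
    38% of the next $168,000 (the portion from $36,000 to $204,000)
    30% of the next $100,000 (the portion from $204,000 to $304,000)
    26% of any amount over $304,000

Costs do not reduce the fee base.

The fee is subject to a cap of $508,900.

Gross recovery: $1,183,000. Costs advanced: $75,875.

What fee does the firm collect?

$338,580.00

Fee base is the gross recovery, $1,183,000; costs are reimbursed separately.
First $36,000 at 45% = $16,200.00
Next $168,000 at 38% = $63,840.00
Next $100,000 at 30% = $30,000.00
Remaining $879,000 at 26% = $228,540.00
Fee: $16,200.00 + $63,840.00 + $30,000.00 + $228,540.00 = $338,580.00
$338,580.00 is under the $508,900 cap.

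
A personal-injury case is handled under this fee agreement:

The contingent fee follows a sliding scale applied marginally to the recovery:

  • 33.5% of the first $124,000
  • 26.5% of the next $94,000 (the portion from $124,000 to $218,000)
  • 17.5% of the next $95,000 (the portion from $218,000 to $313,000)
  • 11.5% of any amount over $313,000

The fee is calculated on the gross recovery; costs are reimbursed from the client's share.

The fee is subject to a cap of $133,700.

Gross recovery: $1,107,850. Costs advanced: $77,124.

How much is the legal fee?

$133,700.00

Fee base is the gross recovery, $1,107,850; costs are reimbursed separately.
First $124,000 at 33.5% = $41,540.00
Next $94,000 at 26.5% = $24,910.00
Next $95,000 at 17.5% = $16,625.00
Remaining $794,850 at 11.5% = $91,407.75
Fee: $41,540.00 + $24,910.00 + $16,625.00 + $91,407.75 = $174,482.75
$174,482.75 exceeds the $133,700 cap, so the fee is capped at $133,700.00.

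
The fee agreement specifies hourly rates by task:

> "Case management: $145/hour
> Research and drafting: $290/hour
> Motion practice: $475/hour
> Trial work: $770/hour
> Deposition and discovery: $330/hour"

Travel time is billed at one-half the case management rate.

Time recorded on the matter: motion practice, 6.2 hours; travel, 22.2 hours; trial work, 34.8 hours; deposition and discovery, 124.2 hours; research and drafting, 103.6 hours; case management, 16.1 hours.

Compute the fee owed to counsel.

Case management: 16.1 × $145 = $2,334.50
Research and drafting: 103.6 × $290 = $30,044.00
Motion practice: 6.2 × $475 = $2,945.00
Trial work: 34.8 × $770 = $26,796.00
Deposition and discovery: 124.2 × $330 = $40,986.00
Subtotal: $2,334.50 + $30,044.00 + $2,945.00 + $26,796.00 + $40,986.00 = $103,105.50
Travel: 22.2 × ($145 ÷ 2) = 22.2 × $72.50 = $1,609.50
Total: $103,105.50 + $1,609.50 = $104,715.00

$104,715.00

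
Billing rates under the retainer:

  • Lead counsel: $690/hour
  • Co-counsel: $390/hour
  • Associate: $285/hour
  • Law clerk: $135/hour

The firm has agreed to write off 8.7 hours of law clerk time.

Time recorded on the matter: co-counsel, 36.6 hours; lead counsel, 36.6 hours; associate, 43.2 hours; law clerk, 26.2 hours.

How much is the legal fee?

$54,202.50

Lead counsel: 36.6 × $690 = $25,254.00
Co-counsel: 36.6 × $390 = $14,274.00
Associate: 43.2 × $285 = $12,312.00
Law clerk: 26.2 × $135 = $3,537.00
Subtotal: $55,377.00
Write-off: 8.7 × $135 = $1,174.50
Total: $55,377.00 − $1,174.50 = $54,202.50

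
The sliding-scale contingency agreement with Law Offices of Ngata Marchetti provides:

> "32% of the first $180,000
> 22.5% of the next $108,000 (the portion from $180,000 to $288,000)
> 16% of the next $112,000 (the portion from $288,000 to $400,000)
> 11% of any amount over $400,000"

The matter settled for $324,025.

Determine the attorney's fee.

First $180,000 at 32% = $57,600.00
Next $108,000 at 22.5% = $24,300.00
Remaining $36,025 at 16% = $5,764.00
Fee: $57,600.00 + $24,300.00 + $5,764.00 = $87,664.00

$87,664.00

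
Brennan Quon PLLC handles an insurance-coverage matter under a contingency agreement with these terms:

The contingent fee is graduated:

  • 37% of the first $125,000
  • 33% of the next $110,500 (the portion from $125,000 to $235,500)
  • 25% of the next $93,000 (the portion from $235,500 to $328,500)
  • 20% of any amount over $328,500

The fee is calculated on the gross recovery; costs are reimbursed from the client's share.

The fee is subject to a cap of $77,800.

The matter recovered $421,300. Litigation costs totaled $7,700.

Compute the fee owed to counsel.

Fee base is the gross recovery, $421,300; costs are reimbursed separately.
First $125,000 at 37% = $46,250.00
Next $110,500 at 33% = $36,465.00
Next $93,000 at 25% = $23,250.00
Remaining $92,800 at 20% = $18,560.00
Fee: $46,250.00 + $36,465.00 + $23,250.00 + $18,560.00 = $124,525.00
$124,525.00 exceeds the $77,800 cap, so the fee is capped at $77,800.00.

$77,800.00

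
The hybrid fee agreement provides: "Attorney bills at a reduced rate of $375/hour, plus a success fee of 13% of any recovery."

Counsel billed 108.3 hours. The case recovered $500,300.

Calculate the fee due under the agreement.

$105,651.50

Hourly: 108.3 × $375 = $40,612.50
Success fee: 13% of $500,300 = $65,039.00
Total: $40,612.50 + $65,039.00 = $105,651.50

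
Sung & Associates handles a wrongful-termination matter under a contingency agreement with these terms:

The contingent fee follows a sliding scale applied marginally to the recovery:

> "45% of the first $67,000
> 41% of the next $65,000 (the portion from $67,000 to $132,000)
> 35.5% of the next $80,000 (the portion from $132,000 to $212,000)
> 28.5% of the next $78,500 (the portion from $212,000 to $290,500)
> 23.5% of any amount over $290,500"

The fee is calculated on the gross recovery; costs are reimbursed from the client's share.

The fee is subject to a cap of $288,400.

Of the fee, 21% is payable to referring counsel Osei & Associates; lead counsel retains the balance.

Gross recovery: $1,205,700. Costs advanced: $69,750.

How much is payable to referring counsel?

Fee base is the gross recovery, $1,205,700; costs are reimbursed separately.
First $67,000 at 45% = $30,150.00
Next $65,000 at 41% = $26,650.00
Next $80,000 at 35.5% = $28,400.00
Next $78,500 at 28.5% = $22,372.50
Remaining $915,200 at 23.5% = $215,072.00
Fee: $30,150.00 + $26,650.00 + $28,400.00 + $22,372.50 + $215,072.00 = $322,644.50
$322,644.50 exceeds the $288,400 cap, so the fee is capped at $288,400.00.
Referral share: 21% of $288,400.00 = $60,564.00; lead counsel retains $288,400.00 − $60,564.00 = $227,836.00.

$60,564.00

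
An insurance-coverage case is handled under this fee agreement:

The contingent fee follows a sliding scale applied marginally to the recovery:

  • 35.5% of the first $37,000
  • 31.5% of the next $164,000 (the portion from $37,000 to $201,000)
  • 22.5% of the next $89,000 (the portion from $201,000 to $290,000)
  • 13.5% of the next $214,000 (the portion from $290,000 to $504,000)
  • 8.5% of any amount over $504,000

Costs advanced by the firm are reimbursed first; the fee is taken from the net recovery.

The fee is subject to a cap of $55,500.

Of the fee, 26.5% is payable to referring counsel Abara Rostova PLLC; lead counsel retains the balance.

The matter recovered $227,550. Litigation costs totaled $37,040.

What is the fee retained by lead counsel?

Fee base (net of costs): $227,550 − $37,040 = $190,510
First $37,000 at 35.5% = $13,135.00
Remaining $153,510 at 31.5% = $48,355.65
Fee: $13,135.00 + $48,355.65 = $61,490.65
$61,490.65 exceeds the $55,500 cap, so the fee is capped at $55,500.00.
Referral share: 26.5% of $55,500.00 = $14,707.50; lead counsel retains $55,500.00 − $14,707.50 = $40,792.50.

$40,792.50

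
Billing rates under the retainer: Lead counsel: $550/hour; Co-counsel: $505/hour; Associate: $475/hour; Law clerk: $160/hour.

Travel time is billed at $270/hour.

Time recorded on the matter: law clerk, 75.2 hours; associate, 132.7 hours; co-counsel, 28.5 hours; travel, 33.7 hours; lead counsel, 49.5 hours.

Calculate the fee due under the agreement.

$125,781.00

Lead counsel: 49.5 × $550 = $27,225.00
Co-counsel: 28.5 × $505 = $14,392.50
Associate: 132.7 × $475 = $63,032.50
Law clerk: 75.2 × $160 = $12,032.00
Subtotal: $27,225.00 + $14,392.50 + $63,032.50 + $12,032.00 = $116,682.00
Travel: 33.7 × $270 = $9,099.00
Total: $116,682.00 + $9,099.00 = $125,781.00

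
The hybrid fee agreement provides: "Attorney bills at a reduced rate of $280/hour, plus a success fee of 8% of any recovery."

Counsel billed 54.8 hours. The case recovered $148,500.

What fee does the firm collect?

Hourly: 54.8 × $280 = $15,344.00
Success fee: 8% of $148,500 = $11,880.00
Total: $15,344.00 + $11,880.00 = $27,224.00

$27,224.00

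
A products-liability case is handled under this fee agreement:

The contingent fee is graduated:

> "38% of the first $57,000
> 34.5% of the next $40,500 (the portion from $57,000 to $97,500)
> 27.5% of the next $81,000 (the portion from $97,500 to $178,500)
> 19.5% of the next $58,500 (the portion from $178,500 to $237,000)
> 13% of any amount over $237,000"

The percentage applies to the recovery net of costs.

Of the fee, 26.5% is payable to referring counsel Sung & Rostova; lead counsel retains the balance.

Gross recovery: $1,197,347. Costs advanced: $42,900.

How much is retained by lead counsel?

$138,608.59

Fee base (net of costs): $1,197,347 − $42,900 = $1,154,447
First $57,000 at 38% = $21,660.00
Next $40,500 at 34.5% = $13,972.50
Next $81,000 at 27.5% = $22,275.00
Next $58,500 at 19.5% = $11,407.50
Remaining $917,447 at 13% = $119,268.11
Fee: $21,660.00 + $13,972.50 + $22,275.00 + $11,407.50 + $119,268.11 = $188,583.11
Referral share: 26.5% of $188,583.11 = $49,974.52; lead counsel retains $188,583.11 − $49,974.52 = $138,608.59.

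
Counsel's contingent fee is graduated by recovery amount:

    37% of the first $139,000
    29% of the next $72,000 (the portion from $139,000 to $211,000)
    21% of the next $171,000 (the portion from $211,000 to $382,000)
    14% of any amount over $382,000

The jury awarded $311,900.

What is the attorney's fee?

$93,499.00

First $139,000 at 37% = $51,430.00
Next $72,000 at 29% = $20,880.00
Remaining $100,900 at 21% = $21,189.00
Fee: $51,430.00 + $20,880.00 + $21,189.00 = $93,499.00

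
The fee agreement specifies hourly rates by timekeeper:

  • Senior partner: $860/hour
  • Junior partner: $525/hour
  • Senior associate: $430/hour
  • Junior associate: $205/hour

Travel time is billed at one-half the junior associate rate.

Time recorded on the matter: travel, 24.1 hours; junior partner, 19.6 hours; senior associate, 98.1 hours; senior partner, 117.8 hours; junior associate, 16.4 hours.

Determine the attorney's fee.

$159,613.25

Senior partner: 117.8 × $860 = $101,308.00
Junior partner: 19.6 × $525 = $10,290.00
Senior associate: 98.1 × $430 = $42,183.00
Junior associate: 16.4 × $205 = $3,362.00
Subtotal: $101,308.00 + $10,290.00 + $42,183.00 + $3,362.00 = $157,143.00
Travel: 24.1 × ($205 ÷ 2) = 24.1 × $102.50 = $2,470.25
Total: $157,143.00 + $2,470.25 = $159,613.25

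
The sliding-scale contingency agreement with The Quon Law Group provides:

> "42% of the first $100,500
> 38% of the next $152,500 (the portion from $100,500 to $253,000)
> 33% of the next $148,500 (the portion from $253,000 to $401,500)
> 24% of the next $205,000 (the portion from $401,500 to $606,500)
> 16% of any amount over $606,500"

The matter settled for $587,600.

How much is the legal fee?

First $100,500 at 42% = $42,210.00
Next $152,500 at 38% = $57,950.00
Next $148,500 at 33% = $49,005.00
Remaining $186,100 at 24% = $44,664.00
Fee: $42,210.00 + $57,950.00 + $49,005.00 + $44,664.00 = $193,829.00

$193,829.00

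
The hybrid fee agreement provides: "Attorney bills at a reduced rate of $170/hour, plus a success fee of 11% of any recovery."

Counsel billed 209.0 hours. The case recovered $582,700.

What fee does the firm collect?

Hourly: 209.0 × $170 = $35,530.00
Success fee: 11% of $582,700 = $64,097.00
Total: $35,530.00 + $64,097.00 = $99,627.00

$99,627.00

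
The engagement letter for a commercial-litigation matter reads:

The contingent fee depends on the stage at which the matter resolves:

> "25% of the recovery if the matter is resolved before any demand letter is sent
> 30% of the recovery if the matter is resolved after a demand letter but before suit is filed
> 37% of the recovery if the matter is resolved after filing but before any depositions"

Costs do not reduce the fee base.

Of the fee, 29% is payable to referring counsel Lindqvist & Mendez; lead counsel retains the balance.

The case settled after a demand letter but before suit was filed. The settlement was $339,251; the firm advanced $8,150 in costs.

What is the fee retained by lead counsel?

$72,260.46

Fee base is the gross recovery, $339,251; costs are reimbursed separately.
The matter settled after a demand letter but before suit was filed, so the 30% rate applies.
$339,251 × 30% = $101,775.30
Referral share: 29% of $101,775.30 = $29,514.84; lead counsel retains $101,775.30 − $29,514.84 = $72,260.46.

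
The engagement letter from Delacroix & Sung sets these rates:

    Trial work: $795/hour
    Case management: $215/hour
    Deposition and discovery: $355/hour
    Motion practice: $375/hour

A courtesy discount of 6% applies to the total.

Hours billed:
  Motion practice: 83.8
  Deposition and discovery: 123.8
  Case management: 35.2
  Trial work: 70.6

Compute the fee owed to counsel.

$130,724.86

Trial work: 70.6 × $795 = $56,127.00
Case management: 35.2 × $215 = $7,568.00
Deposition and discovery: 123.8 × $355 = $43,949.00
Motion practice: 83.8 × $375 = $31,425.00
Subtotal: $139,069.00
Less 6% discount: −$8,344.14
Total: $139,069.00 − $8,344.14 = $130,724.86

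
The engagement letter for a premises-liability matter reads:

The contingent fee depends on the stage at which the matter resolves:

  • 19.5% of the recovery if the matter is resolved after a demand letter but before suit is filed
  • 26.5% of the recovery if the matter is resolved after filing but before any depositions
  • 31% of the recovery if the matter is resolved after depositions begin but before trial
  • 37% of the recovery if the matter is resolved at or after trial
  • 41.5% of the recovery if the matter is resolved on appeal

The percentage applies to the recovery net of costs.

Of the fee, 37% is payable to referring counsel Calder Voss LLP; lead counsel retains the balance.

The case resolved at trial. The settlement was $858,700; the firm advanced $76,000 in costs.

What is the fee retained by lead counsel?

$182,447.37

Fee base (net of costs): $858,700 − $76,000 = $782,700
The matter resolved at trial, so the 37% rate applies.
$782,700 × 37% = $289,599.00
Referral share: 37% of $289,599.00 = $107,151.63; lead counsel retains $289,599.00 − $107,151.63 = $182,447.37.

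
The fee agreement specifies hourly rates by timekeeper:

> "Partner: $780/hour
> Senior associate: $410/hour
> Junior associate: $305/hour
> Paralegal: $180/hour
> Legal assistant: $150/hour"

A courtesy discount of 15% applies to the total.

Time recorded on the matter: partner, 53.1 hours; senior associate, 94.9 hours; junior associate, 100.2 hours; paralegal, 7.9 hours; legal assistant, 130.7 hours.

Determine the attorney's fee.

Partner: 53.1 × $780 = $41,418.00
Senior associate: 94.9 × $410 = $38,909.00
Junior associate: 100.2 × $305 = $30,561.00
Paralegal: 7.9 × $180 = $1,422.00
Legal assistant: 130.7 × $150 = $19,605.00
Subtotal: $131,915.00
Less 15% discount: −$19,787.25
Total: $131,915.00 − $19,787.25 = $112,127.75

$112,127.75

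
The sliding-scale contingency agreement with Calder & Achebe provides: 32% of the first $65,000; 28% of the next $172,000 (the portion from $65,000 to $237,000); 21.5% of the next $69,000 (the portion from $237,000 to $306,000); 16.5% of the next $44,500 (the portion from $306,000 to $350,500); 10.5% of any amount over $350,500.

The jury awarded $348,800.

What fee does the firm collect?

First $65,000 at 32% = $20,800.00
Next $172,000 at 28% = $48,160.00
Next $69,000 at 21.5% = $14,835.00
Remaining $42,800 at 16.5% = $7,062.00
Fee: $20,800.00 + $48,160.00 + $14,835.00 + $7,062.00 = $90,857.00

$90,857.00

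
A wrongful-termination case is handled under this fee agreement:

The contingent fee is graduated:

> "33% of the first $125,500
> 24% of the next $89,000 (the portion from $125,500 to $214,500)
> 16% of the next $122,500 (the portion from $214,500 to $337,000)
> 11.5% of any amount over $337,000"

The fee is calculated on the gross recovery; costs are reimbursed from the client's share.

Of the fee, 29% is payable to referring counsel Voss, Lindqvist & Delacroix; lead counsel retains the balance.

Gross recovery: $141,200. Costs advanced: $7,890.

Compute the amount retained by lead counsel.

Fee base is the gross recovery, $141,200; costs are reimbursed separately.
First $125,500 at 33% = $41,415.00
Remaining $15,700 at 24% = $3,768.00
Fee: $41,415.00 + $3,768.00 = $45,183.00
Referral share: 29% of $45,183.00 = $13,103.07; lead counsel retains $45,183.00 − $13,103.07 = $32,079.93.

$32,079.93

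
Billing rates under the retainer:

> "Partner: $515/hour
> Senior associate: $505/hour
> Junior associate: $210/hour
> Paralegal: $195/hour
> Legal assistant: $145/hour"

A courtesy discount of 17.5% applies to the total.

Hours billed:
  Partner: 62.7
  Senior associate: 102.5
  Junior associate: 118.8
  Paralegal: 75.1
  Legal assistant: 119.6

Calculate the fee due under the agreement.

$116,314.69

Partner: 62.7 × $515 = $32,290.50
Senior associate: 102.5 × $505 = $51,762.50
Junior associate: 118.8 × $210 = $24,948.00
Paralegal: 75.1 × $195 = $14,644.50
Legal assistant: 119.6 × $145 = $17,342.00
Subtotal: $140,987.50
Less 17.5% discount: −$24,672.81
Total: $140,987.50 − $24,672.81 = $116,314.69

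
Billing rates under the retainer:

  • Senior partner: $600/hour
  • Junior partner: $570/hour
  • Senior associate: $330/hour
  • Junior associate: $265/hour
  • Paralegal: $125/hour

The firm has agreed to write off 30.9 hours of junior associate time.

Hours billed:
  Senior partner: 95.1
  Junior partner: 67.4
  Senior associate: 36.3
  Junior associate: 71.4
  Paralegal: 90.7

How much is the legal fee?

$129,527.00

Senior partner: 95.1 × $600 = $57,060.00
Junior partner: 67.4 × $570 = $38,418.00
Senior associate: 36.3 × $330 = $11,979.00
Junior associate: 71.4 × $265 = $18,921.00
Paralegal: 90.7 × $125 = $11,337.50
Subtotal: $137,715.50
Write-off: 30.9 × $265 = $8,188.50
Total: $137,715.50 − $8,188.50 = $129,527.00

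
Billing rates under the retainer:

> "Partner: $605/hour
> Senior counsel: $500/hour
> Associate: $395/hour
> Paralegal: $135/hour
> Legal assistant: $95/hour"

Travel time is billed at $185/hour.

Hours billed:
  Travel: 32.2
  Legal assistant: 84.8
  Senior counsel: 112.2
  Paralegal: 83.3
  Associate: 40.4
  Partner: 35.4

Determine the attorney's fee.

Partner: 35.4 × $605 = $21,417.00
Senior counsel: 112.2 × $500 = $56,100.00
Associate: 40.4 × $395 = $15,958.00
Paralegal: 83.3 × $135 = $11,245.50
Legal assistant: 84.8 × $95 = $8,056.00
Subtotal: $21,417.00 + $56,100.00 + $15,958.00 + $11,245.50 + $8,056.00 = $112,776.50
Travel: 32.2 × $185 = $5,957.00
Total: $112,776.50 + $5,957.00 = $118,733.50

$118,733.50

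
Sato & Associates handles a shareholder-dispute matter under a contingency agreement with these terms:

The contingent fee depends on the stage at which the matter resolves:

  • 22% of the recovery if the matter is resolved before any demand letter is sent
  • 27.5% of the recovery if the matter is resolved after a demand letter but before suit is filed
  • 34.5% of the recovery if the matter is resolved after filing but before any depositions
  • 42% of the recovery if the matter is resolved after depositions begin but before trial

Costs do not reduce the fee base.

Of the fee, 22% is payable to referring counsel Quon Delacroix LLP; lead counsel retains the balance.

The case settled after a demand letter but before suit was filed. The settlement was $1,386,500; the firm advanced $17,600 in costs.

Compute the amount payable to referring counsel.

$83,883.25

Fee base is the gross recovery, $1,386,500; costs are reimbursed separately.
The matter settled after a demand letter but before suit was filed, so the 27.5% rate applies.
$1,386,500 × 27.5% = $381,287.50
Referral share: 22% of $381,287.50 = $83,883.25; lead counsel retains $381,287.50 − $83,883.25 = $297,404.25.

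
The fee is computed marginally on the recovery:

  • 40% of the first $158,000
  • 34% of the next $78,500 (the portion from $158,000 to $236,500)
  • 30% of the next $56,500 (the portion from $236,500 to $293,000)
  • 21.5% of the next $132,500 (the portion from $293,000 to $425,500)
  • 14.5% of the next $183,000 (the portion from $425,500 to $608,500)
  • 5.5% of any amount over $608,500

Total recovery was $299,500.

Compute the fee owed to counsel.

$108,237.50

First $158,000 at 40% = $63,200.00
Next $78,500 at 34% = $26,690.00
Next $56,500 at 30% = $16,950.00
Remaining $6,500 at 21.5% = $1,397.50
Fee: $63,200.00 + $26,690.00 + $16,950.00 + $1,397.50 = $108,237.50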